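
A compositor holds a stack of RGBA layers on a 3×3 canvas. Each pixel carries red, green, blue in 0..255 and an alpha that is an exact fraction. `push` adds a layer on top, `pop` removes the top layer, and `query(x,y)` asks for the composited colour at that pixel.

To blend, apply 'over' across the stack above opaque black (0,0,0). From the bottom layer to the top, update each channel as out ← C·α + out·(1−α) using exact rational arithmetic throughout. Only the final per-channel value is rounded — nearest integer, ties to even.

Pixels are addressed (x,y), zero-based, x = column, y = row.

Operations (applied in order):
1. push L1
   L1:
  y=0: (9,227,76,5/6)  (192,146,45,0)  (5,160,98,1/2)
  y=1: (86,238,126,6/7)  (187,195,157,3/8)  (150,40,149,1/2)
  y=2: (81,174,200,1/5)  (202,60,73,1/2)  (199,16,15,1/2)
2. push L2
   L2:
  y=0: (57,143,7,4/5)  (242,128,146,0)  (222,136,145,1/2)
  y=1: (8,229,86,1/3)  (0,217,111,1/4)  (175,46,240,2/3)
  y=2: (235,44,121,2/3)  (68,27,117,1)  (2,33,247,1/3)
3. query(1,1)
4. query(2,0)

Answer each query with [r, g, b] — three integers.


query (1,1) [L1,L2] — begin 0,0,0
after L1 α=3/8: [561/8, 585/8, 471/8]
after L2 α=1/4: [1683/32, 3491/32, 2301/32]
= [53, 109, 72]

query (2,0) [L1,L2] — begin 0,0,0
L1 α=1/2: [5/2, 80, 49]
L2 α=1/2: [449/4, 108, 97]
= [112, 108, 97]


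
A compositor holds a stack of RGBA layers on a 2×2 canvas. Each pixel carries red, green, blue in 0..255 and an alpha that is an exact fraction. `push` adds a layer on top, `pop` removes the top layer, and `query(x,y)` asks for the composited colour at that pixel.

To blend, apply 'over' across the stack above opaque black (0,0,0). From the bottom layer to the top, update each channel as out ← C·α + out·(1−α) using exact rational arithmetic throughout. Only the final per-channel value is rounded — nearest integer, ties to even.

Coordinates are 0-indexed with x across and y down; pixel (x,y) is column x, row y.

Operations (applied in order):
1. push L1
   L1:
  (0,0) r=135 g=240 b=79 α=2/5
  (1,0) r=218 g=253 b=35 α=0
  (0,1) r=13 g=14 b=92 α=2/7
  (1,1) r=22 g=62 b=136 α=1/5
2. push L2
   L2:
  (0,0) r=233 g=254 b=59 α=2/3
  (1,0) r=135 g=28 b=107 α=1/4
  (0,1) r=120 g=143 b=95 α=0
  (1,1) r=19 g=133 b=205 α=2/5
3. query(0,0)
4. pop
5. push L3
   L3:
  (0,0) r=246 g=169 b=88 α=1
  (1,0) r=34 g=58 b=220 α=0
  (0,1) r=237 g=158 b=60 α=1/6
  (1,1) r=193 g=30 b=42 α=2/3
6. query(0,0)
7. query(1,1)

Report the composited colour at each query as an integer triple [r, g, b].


at x=0,y=0 over L1,L2:
+L1 (α=2/5) → [54, 96, 158/5]
+L2 (α=2/3) → [520/3, 604/3, 748/15]
= [173, 201, 50]

at x=0,y=0 over L1,L3:
+L1 (α=2/5) → [54, 96, 158/5]
+L3 (α=1) → [246, 169, 88]
rounded: [246, 169, 88]

query (1,1) [L1,L3] — begin 0,0,0
L1 α=1/5: [22/5, 62/5, 136/5]
L3 α=2/3: [1952/15, 362/15, 556/15]
→ [130, 24, 37]


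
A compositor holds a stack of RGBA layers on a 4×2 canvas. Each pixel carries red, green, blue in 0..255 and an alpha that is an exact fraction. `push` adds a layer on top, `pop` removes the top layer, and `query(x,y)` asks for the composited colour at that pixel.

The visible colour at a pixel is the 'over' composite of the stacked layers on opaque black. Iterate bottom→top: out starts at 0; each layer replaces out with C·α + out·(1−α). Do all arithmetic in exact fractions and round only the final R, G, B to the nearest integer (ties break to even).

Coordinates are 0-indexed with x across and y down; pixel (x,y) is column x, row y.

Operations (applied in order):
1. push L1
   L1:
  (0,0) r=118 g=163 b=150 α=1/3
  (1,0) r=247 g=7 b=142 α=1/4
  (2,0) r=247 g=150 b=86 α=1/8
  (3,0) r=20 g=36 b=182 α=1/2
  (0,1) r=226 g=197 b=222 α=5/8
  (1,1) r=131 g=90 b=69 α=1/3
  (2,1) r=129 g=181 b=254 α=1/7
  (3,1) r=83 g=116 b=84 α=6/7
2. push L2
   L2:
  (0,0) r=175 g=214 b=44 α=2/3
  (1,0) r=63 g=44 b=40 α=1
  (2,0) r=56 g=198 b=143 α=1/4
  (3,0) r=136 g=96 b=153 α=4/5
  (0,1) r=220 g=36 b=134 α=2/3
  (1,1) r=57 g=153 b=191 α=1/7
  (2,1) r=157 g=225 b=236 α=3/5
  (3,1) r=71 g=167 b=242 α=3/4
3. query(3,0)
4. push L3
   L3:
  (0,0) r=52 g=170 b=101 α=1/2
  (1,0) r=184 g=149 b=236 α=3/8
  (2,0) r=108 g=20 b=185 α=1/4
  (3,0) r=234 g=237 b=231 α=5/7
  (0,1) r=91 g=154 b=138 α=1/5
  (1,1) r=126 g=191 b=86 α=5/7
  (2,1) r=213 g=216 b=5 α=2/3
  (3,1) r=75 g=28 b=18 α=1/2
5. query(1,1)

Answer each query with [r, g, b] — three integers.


query (3,0) [L1,L2] — begin 0,0,0
L1 α=1/2: [10, 18, 91]
L2 α=4/5: [554/5, 402/5, 703/5]
rounded: [111, 80, 141]

at x=1,y=1 over L1,L2,L3:
+L1 (α=1/3) → [131/3, 30, 23]
+L2 (α=1/7) → [319/7, 333/7, 47]
+L3 (α=5/7) → [5048/49, 7351/49, 524/7]
rounded: [103, 150, 75]


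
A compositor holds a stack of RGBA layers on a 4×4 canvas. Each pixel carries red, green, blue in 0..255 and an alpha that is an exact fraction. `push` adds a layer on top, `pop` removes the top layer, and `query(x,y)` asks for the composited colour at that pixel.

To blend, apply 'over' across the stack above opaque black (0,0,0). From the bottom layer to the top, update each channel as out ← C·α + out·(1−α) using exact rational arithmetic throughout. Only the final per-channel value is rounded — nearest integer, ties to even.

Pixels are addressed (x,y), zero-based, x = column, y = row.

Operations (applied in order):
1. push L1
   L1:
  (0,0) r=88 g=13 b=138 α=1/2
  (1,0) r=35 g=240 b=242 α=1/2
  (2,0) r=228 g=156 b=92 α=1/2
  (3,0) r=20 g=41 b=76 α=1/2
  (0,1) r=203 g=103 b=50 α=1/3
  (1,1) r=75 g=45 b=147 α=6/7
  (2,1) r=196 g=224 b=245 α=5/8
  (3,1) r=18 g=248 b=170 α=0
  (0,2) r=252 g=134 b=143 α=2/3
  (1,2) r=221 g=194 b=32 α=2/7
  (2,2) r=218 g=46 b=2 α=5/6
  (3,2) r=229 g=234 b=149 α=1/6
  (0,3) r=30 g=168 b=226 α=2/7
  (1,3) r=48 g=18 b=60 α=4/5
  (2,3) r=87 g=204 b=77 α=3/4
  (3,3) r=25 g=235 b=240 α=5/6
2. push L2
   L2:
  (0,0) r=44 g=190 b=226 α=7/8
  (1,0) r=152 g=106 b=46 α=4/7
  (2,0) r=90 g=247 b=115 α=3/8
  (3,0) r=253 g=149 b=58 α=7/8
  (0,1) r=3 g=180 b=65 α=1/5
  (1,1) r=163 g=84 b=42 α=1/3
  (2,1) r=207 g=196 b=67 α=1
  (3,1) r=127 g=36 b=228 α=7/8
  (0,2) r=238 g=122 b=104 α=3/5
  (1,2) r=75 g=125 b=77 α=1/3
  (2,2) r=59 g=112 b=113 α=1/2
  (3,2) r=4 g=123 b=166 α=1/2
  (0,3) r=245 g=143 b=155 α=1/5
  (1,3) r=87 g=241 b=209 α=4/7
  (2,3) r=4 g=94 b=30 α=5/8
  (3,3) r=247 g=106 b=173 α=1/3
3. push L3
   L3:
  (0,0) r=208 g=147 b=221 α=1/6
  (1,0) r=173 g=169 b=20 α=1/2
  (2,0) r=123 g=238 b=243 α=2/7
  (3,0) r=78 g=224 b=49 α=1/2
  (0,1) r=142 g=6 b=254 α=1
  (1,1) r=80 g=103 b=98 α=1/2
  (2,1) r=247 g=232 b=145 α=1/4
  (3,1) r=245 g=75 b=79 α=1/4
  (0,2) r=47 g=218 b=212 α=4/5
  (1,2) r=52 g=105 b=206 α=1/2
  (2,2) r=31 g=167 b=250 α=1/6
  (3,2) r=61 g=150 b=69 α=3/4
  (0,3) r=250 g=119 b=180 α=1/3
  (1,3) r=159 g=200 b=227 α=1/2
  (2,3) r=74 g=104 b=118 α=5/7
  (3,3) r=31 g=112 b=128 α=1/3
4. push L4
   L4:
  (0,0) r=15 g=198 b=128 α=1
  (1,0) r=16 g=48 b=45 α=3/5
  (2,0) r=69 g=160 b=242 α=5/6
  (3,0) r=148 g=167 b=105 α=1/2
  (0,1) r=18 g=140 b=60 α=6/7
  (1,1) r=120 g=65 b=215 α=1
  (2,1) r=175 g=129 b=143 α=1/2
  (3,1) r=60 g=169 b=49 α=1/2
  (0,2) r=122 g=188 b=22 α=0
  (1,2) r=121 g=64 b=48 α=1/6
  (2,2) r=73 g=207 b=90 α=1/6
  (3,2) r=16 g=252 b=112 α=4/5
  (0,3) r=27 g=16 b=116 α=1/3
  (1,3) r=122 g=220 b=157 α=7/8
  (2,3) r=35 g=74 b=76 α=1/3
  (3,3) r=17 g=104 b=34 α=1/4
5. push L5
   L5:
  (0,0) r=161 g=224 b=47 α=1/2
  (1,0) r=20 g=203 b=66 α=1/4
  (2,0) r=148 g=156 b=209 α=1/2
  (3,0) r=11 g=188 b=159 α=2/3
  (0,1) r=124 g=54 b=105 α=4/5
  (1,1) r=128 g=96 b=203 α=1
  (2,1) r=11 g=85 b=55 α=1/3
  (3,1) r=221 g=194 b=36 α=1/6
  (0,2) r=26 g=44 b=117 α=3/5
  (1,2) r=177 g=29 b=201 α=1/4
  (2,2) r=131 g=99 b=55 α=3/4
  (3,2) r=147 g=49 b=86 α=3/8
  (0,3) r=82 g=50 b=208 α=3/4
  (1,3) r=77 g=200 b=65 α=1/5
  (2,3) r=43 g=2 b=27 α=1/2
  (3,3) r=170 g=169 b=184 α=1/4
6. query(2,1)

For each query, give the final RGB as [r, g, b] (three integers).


at x=2,y=1 over L1,L2,L3,L4,L5:
+L1 (α=5/8) → [245/2, 140, 1225/8]
+L2 (α=1) → [207, 196, 67]
+L3 (α=1/4) → [217, 205, 173/2]
+L4 (α=1/2) → [196, 167, 459/4]
+L5 (α=1/3) → [403/3, 419/3, 569/6]
rounded: [134, 140, 95]


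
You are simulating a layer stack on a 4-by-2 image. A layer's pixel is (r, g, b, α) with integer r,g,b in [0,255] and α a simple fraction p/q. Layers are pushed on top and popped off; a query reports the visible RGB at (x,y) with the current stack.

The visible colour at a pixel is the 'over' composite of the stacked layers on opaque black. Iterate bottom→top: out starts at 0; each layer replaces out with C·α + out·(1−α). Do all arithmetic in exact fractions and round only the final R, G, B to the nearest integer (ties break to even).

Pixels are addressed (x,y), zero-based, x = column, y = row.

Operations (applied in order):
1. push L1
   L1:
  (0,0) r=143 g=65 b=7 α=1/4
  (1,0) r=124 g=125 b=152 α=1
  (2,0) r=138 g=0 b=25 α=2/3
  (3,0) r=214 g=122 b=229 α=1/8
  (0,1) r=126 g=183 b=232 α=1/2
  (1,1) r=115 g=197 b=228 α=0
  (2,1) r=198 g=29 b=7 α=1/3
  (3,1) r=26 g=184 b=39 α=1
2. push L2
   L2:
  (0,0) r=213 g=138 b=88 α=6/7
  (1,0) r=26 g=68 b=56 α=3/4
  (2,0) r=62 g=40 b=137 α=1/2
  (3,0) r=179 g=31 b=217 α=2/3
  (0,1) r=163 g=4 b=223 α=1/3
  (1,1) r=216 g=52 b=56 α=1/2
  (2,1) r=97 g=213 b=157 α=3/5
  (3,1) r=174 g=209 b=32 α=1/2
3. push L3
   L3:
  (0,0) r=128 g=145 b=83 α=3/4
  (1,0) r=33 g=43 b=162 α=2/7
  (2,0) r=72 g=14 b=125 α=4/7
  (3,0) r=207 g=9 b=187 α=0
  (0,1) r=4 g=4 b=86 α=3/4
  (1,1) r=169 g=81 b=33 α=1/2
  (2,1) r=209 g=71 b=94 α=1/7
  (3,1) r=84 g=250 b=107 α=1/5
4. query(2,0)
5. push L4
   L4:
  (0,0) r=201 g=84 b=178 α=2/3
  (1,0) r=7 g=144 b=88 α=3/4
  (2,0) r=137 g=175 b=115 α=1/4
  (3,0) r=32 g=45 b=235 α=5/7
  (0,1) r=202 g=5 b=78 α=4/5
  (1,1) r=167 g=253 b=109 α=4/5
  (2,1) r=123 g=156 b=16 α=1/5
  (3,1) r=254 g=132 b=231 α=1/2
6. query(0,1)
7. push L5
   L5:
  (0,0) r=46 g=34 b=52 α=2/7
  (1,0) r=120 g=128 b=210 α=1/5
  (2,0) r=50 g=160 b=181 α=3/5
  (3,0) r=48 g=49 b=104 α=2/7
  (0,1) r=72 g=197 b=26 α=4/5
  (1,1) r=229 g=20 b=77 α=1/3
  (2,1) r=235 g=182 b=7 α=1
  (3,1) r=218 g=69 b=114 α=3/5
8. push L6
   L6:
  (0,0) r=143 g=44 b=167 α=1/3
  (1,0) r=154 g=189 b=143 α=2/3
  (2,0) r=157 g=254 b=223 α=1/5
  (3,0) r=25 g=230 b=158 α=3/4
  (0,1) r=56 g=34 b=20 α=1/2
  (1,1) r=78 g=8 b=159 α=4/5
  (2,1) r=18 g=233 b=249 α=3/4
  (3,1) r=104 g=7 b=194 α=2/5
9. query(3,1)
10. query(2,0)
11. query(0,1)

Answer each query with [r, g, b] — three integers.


(2,0) stack=L1,L2,L3; from [0,0,0]:
L1 α=2/3: [92, 0, 50/3]
L2 α=1/2: [77, 20, 461/6]
L3 α=4/7: [519/7, 116/7, 1461/14]
→ [74, 17, 104]

at x=0,y=1 over L1,L2,L3,L4:
after L1 α=1/2: [63, 183/2, 116]
after L2 α=1/3: [289/3, 187/3, 455/3]
after L3 α=3/4: [325/12, 223/12, 1229/12]
after L4 α=4/5: [10021/60, 463/60, 4973/60]
rounded: [167, 8, 83]

at x=3,y=1 over L1,L2,L3,L4,L5,L6:
after L1 α=1: [26, 184, 39]
after L2 α=1/2: [100, 393/2, 71/2]
after L3 α=1/5: [484/5, 1036/5, 249/5]
after L4 α=1/2: [877/5, 848/5, 702/5]
after L5 α=3/5: [5024/25, 2731/25, 3114/25]
after L6 α=2/5: [20272/125, 8543/125, 19042/125]
rounded: [162, 68, 152]

query (2,0) [L1,L2,L3,L4,L5,L6] — begin 0,0,0
+L1 (α=2/3) → [92, 0, 50/3]
+L2 (α=1/2) → [77, 20, 461/6]
+L3 (α=4/7) → [519/7, 116/7, 1461/14]
+L4 (α=1/4) → [629/7, 1573/28, 5993/56]
+L5 (α=3/5) → [2308/35, 8293/70, 21197/140]
+L6 (α=1/5) → [14727/175, 25476/175, 29002/175]
rounded: [84, 146, 166]

at x=0,y=1 over L1,L2,L3,L4,L5,L6:
L1 α=1/2: [63, 183/2, 116]
L2 α=1/3: [289/3, 187/3, 455/3]
L3 α=3/4: [325/12, 223/12, 1229/12]
L4 α=4/5: [10021/60, 463/60, 4973/60]
L5 α=4/5: [27301/300, 47743/300, 11213/300]
L6 α=1/2: [44101/600, 57943/600, 17213/600]
rounded: [74, 97, 29]


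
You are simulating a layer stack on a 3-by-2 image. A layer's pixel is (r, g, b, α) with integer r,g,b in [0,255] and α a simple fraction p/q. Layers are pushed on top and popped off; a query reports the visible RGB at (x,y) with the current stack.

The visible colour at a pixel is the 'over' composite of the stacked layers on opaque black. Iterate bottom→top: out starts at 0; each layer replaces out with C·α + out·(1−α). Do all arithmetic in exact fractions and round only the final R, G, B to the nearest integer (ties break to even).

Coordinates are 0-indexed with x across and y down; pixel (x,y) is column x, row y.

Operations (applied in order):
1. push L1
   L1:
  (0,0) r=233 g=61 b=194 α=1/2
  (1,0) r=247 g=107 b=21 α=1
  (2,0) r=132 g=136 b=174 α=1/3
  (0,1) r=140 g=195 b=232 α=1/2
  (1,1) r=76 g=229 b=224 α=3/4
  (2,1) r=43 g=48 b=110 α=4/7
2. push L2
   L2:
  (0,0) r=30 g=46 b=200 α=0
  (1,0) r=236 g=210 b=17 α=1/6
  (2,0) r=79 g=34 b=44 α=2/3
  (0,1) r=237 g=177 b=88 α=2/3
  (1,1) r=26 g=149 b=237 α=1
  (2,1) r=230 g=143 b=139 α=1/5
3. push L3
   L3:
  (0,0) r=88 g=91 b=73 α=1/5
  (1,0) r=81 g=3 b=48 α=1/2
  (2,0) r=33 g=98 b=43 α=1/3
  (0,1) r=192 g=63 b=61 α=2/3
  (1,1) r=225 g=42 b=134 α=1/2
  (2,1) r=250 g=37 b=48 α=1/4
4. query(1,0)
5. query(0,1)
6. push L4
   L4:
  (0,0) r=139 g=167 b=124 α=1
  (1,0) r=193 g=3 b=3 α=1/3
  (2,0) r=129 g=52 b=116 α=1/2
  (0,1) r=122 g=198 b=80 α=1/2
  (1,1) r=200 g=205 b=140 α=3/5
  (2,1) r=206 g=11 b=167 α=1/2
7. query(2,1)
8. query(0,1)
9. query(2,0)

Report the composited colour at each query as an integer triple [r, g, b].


query (1,0) [L1,L2,L3] — begin 0,0,0
+L1 (α=1) → [247, 107, 21]
+L2 (α=1/6) → [1471/6, 745/6, 61/3]
+L3 (α=1/2) → [1957/12, 763/12, 205/6]
rounded: [163, 64, 34]

(0,1) stack=L1,L2,L3; from [0,0,0]:
after L1 α=1/2: [70, 195/2, 116]
after L2 α=2/3: [544/3, 301/2, 292/3]
after L3 α=2/3: [1696/9, 553/6, 658/9]
→ [188, 92, 73]

query (2,1) [L1,L2,L3,L4] — begin 0,0,0
L1 α=4/7: [172/7, 192/7, 440/7]
L2 α=1/5: [2298/35, 1769/35, 2733/35]
L3 α=1/4: [3911/35, 3301/70, 9879/140]
L4 α=1/2: [11121/70, 4071/140, 33259/280]
= [159, 29, 119]

(0,1) stack=L1,L2,L3,L4; from [0,0,0]:
after L1 α=1/2: [70, 195/2, 116]
after L2 α=2/3: [544/3, 301/2, 292/3]
after L3 α=2/3: [1696/9, 553/6, 658/9]
after L4 α=1/2: [1397/9, 1741/12, 689/9]
= [155, 145, 77]

at x=2,y=0 over L1,L2,L3,L4:
after L1 α=1/3: [44, 136/3, 58]
after L2 α=2/3: [202/3, 340/9, 146/3]
after L3 α=1/3: [503/9, 1562/27, 421/9]
after L4 α=1/2: [832/9, 1483/27, 1465/18]
rounded: [92, 55, 81]


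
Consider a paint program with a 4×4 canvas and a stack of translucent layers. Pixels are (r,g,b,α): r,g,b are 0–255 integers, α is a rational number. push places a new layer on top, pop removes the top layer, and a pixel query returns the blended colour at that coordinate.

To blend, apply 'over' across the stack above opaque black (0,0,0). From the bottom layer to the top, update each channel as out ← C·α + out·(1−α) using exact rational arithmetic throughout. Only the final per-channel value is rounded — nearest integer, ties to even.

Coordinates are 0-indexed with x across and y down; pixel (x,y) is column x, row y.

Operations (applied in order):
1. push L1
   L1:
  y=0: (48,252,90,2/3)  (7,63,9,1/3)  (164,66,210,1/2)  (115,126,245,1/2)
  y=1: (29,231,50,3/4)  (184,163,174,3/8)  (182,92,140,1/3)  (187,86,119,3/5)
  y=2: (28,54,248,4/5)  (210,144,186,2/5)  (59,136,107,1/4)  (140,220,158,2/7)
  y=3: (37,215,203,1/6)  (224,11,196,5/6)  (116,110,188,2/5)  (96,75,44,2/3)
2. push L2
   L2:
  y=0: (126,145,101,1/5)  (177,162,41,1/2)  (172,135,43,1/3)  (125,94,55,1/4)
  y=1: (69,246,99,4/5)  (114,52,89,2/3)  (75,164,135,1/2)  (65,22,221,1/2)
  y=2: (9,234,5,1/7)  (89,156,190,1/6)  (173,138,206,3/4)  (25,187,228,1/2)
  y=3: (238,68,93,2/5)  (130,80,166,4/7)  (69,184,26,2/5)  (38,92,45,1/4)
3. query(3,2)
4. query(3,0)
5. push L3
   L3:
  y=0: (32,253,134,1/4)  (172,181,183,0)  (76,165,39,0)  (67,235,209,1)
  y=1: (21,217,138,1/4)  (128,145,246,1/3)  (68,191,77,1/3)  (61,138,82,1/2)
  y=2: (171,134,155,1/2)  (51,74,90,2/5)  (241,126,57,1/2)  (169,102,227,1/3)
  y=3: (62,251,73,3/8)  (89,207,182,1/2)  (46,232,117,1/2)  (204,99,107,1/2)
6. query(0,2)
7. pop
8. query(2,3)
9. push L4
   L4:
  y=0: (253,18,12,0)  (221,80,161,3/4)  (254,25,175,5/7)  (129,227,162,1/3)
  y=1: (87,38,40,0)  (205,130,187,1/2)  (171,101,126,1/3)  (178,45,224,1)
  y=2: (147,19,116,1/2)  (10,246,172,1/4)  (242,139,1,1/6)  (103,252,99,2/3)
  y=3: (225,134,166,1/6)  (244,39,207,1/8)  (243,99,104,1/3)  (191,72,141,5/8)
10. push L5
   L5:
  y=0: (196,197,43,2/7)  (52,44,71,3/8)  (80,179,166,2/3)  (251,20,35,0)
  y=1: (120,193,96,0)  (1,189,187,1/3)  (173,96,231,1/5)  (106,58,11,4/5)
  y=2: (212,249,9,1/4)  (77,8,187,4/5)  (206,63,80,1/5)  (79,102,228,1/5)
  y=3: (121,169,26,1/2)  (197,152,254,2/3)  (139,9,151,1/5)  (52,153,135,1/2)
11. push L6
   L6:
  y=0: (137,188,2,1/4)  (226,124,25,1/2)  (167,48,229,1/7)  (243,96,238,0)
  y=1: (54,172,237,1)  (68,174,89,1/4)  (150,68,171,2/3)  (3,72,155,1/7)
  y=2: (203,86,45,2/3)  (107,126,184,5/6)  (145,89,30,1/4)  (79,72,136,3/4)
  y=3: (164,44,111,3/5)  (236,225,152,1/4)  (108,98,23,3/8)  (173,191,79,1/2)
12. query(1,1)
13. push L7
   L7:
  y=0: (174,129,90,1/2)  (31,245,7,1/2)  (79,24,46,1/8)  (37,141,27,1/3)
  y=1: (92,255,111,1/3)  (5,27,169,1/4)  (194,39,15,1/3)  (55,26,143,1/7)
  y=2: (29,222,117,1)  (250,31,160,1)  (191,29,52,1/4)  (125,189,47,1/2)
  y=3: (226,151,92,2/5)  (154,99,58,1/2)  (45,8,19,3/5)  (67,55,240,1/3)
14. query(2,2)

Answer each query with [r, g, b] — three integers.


(3,2) stack=L1,L2; from [0,0,0]:
+L1 (α=2/7) → [40, 440/7, 316/7]
+L2 (α=1/2) → [65/2, 1749/14, 956/7]
rounded: [32, 125, 137]

(3,0) stack=L1,L2; from [0,0,0]:
+L1 (α=1/2) → [115/2, 63, 245/2]
+L2 (α=1/4) → [595/8, 283/4, 845/8]
= [74, 71, 106]

query (0,2) [L1,L2,L3] — begin 0,0,0
+L1 (α=4/5) → [112/5, 216/5, 992/5]
+L2 (α=1/7) → [717/35, 2466/35, 5977/35]
+L3 (α=1/2) → [3351/35, 3578/35, 5701/35]
= [96, 102, 163]

at x=2,y=3 over L1,L2:
+L1 (α=2/5) → [232/5, 44, 376/5]
+L2 (α=2/5) → [1386/25, 100, 1388/25]
= [55, 100, 56]

query (1,1) [L1,L2,L4,L5,L6] — begin 0,0,0
+L1 (α=3/8) → [69, 489/8, 261/4]
+L2 (α=2/3) → [99, 1321/24, 973/12]
+L4 (α=1/2) → [152, 4441/48, 3217/24]
+L5 (α=1/3) → [305/3, 8977/72, 5461/36]
+L6 (α=1/4) → [373/4, 13153/96, 6529/48]
= [93, 137, 136]

(2,2) stack=L1,L2,L4,L5,L6,L7; from [0,0,0]:
L1 α=1/4: [59/4, 34, 107/4]
L2 α=3/4: [2135/16, 112, 2579/16]
L4 α=1/6: [4849/32, 233/2, 12911/96]
L5 α=1/5: [6497/40, 529/5, 14831/120]
L6 α=1/4: [25291/160, 508/5, 16031/160]
L7 α=1/4: [106433/640, 1669/20, 56413/640]
→ [166, 83, 88]


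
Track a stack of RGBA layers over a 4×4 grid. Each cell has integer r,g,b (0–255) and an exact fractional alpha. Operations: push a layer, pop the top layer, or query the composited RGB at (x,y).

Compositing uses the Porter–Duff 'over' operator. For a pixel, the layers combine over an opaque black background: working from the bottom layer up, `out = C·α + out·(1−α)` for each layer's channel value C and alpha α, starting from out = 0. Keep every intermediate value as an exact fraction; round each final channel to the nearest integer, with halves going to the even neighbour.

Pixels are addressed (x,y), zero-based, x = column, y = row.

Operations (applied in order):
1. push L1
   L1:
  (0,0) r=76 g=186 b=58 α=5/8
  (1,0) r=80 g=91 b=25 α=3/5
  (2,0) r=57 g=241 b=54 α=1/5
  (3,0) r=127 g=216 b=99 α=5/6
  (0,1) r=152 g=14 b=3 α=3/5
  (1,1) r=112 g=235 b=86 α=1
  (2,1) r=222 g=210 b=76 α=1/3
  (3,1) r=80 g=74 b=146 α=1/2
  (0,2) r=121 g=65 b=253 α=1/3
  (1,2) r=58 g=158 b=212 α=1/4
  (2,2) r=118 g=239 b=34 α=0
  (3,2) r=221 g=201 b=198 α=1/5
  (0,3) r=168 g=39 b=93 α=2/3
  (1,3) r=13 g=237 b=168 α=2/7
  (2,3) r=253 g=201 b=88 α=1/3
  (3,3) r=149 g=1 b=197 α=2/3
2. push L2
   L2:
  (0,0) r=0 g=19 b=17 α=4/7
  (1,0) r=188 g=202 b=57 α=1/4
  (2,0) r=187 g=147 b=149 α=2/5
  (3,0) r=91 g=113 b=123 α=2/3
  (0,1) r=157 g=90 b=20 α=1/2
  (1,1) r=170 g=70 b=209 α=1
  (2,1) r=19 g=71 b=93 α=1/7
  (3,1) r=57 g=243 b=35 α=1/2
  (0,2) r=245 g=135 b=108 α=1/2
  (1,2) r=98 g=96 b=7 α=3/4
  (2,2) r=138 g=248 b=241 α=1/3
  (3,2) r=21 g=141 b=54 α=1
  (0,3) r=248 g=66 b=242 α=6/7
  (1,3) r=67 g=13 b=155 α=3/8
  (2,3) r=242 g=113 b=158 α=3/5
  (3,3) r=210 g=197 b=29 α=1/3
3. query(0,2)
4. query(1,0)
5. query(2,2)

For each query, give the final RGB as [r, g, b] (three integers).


at x=0,y=2 over L1,L2:
L1 α=1/3: [121/3, 65/3, 253/3]
L2 α=1/2: [428/3, 235/3, 577/6]
= [143, 78, 96]

query (1,0) [L1,L2] — begin 0,0,0
after L1 α=3/5: [48, 273/5, 15]
after L2 α=1/4: [83, 1829/20, 51/2]
rounded: [83, 91, 26]

query (2,2) [L1,L2] — begin 0,0,0
L1 α=0: [0, 0, 0]
L2 α=1/3: [46, 248/3, 241/3]
rounded: [46, 83, 80]


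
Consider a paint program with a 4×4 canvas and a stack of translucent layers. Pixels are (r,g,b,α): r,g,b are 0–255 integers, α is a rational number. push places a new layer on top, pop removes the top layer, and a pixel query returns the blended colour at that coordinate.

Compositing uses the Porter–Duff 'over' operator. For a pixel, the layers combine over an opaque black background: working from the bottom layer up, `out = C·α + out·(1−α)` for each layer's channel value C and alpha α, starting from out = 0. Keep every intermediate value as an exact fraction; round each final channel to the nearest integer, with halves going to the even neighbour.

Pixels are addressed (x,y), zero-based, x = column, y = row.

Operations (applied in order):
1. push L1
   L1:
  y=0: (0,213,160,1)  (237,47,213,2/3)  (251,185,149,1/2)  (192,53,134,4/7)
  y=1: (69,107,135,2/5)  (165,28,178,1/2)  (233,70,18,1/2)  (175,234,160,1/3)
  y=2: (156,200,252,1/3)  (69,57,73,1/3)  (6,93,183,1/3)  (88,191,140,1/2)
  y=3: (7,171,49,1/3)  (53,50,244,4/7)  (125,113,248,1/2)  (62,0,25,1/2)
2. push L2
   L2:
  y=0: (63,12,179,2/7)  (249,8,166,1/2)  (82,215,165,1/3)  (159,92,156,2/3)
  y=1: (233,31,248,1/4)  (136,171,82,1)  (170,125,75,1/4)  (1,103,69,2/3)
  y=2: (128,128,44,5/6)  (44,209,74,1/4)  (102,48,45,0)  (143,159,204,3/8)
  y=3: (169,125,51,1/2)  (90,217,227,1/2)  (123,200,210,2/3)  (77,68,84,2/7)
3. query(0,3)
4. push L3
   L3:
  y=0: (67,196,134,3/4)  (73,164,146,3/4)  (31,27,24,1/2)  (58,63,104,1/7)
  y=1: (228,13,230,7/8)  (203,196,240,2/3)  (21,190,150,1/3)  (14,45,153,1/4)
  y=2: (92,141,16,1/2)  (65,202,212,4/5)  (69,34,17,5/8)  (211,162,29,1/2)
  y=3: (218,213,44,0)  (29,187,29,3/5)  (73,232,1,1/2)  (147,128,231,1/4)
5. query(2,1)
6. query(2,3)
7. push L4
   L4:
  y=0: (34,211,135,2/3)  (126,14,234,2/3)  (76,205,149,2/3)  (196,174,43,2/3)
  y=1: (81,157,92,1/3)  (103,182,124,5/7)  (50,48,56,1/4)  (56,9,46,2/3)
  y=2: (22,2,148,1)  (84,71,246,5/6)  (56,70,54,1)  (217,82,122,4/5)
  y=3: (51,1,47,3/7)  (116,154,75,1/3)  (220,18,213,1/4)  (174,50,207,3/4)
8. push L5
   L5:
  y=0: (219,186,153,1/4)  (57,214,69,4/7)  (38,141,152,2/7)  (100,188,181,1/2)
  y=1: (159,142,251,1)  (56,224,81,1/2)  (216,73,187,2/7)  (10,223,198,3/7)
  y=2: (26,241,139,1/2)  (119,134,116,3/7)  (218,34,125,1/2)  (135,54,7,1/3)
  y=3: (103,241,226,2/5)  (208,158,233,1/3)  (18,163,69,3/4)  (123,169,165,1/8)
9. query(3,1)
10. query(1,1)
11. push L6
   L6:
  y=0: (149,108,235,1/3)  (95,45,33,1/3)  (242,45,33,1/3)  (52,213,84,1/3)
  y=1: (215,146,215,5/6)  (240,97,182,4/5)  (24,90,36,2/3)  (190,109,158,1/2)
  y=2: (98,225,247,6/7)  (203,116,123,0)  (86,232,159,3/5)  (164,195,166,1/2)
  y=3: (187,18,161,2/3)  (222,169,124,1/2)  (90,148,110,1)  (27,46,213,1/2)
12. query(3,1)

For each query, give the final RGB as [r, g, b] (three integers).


at x=0,y=3 over L1,L2:
+L1 (α=1/3) → [7/3, 57, 49/3]
+L2 (α=1/2) → [257/3, 91, 101/3]
= [86, 91, 34]

at x=2,y=1 over L1,L2,L3:
after L1 α=1/2: [233/2, 35, 9]
after L2 α=1/4: [1039/8, 115/2, 51/2]
after L3 α=1/3: [1123/12, 305/3, 67]
rounded: [94, 102, 67]

(2,3) stack=L1,L2,L3; from [0,0,0]:
L1 α=1/2: [125/2, 113/2, 124]
L2 α=2/3: [617/6, 913/6, 544/3]
L3 α=1/2: [1055/12, 2305/12, 547/6]
→ [88, 192, 91]

query (3,1) [L1,L2,L3,L4,L5] — begin 0,0,0
after L1 α=1/3: [175/3, 78, 160/3]
after L2 α=2/3: [181/9, 284/3, 574/9]
after L3 α=1/4: [223/12, 329/4, 1033/12]
after L4 α=2/3: [1567/36, 401/12, 2137/36]
after L5 α=3/7: [1837/63, 344/3, 1069/9]
→ [29, 115, 119]

at x=1,y=1 over L1,L2,L3,L4,L5:
+L1 (α=1/2) → [165/2, 14, 89]
+L2 (α=1) → [136, 171, 82]
+L3 (α=2/3) → [542/3, 563/3, 562/3]
+L4 (α=5/7) → [2629/21, 3856/21, 2984/21]
+L5 (α=1/2) → [3805/42, 4280/21, 4685/42]
→ [91, 204, 112]

query (3,1) [L1,L2,L3,L4,L5,L6] — begin 0,0,0
L1 α=1/3: [175/3, 78, 160/3]
L2 α=2/3: [181/9, 284/3, 574/9]
L3 α=1/4: [223/12, 329/4, 1033/12]
L4 α=2/3: [1567/36, 401/12, 2137/36]
L5 α=3/7: [1837/63, 344/3, 1069/9]
L6 α=1/2: [13807/126, 671/6, 2491/18]
= [110, 112, 138]


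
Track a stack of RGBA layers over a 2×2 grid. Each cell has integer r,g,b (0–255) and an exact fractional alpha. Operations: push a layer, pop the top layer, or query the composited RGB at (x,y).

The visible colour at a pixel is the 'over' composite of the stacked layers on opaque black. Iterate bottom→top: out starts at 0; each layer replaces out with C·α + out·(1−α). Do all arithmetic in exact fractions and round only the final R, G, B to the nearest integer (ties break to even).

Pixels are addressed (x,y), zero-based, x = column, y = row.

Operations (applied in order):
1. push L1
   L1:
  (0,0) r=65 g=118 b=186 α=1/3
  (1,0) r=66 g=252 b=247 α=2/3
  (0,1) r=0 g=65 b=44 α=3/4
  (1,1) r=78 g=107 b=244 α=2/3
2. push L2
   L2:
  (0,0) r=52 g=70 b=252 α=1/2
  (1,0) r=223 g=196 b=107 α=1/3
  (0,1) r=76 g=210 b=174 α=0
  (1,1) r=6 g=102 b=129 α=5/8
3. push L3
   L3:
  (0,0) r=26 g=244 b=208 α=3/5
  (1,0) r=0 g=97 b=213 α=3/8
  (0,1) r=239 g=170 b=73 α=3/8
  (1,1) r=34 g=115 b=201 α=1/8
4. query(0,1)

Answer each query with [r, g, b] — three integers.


query (0,1) [L1,L2,L3] — begin 0,0,0
+L1 (α=3/4) → [0, 195/4, 33]
+L2 (α=0) → [0, 195/4, 33]
+L3 (α=3/8) → [717/8, 3015/32, 48]
rounded: [90, 94, 48]


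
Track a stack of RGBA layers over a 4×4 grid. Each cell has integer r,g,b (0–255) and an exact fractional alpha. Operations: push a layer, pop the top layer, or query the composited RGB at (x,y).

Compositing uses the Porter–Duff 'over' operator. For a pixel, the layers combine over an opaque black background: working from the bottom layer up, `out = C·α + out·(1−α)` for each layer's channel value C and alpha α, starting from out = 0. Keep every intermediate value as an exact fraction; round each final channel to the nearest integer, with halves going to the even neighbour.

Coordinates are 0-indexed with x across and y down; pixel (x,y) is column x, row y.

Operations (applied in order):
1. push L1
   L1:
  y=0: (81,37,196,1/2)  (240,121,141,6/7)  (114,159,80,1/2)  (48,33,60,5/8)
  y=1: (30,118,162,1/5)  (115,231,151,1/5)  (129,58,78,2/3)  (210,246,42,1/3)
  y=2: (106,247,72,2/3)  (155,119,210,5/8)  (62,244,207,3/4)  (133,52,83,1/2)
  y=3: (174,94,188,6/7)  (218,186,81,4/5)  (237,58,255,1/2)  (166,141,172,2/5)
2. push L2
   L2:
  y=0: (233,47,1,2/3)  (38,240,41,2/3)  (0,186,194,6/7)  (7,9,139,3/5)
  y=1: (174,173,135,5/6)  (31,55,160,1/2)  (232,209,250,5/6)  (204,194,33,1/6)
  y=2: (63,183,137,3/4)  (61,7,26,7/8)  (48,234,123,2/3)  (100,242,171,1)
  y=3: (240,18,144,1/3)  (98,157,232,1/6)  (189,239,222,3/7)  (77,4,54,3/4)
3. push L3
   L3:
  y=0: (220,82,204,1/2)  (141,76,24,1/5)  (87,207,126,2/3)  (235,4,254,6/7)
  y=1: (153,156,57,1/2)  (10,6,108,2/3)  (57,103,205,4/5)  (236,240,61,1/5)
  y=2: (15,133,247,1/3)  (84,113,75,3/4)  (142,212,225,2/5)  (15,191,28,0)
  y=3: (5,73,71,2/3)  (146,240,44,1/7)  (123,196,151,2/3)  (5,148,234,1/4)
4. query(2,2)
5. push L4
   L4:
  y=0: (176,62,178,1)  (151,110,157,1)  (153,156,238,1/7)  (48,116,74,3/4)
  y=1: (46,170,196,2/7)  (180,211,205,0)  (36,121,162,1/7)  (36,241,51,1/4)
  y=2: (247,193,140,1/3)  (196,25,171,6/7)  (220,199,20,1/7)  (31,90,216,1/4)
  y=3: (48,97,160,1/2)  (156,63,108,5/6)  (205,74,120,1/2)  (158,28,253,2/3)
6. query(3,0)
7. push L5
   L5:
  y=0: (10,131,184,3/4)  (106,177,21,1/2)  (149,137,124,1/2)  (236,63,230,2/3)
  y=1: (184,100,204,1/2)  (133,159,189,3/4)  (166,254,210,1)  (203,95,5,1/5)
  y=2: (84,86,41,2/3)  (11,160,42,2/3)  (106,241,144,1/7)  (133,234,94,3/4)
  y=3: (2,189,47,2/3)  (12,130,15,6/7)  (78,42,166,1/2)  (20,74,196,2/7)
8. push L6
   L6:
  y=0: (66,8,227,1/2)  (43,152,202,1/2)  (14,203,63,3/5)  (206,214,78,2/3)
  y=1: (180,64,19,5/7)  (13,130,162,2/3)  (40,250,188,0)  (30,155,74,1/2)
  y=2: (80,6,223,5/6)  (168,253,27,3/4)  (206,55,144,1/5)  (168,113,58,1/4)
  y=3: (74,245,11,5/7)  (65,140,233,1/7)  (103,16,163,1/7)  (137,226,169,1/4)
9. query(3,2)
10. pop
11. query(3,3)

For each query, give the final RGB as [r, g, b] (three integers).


at x=2,y=2 over L1,L2,L3:
+L1 (α=3/4) → [93/2, 183, 621/4]
+L2 (α=2/3) → [95/2, 217, 535/4]
+L3 (α=2/5) → [853/10, 215, 681/4]
→ [85, 215, 170]

at x=3,y=0 over L1,L2,L3,L4:
after L1 α=5/8: [30, 165/8, 75/2]
after L2 α=3/5: [81/5, 273/20, 492/5]
after L3 α=6/7: [7131/35, 753/140, 8112/35]
after L4 α=3/4: [12171/140, 49473/560, 7941/70]
→ [87, 88, 113]

at x=3,y=2 over L1,L2,L3,L4,L5,L6:
L1 α=1/2: [133/2, 26, 83/2]
L2 α=1: [100, 242, 171]
L3 α=0: [100, 242, 171]
L4 α=1/4: [331/4, 204, 729/4]
L5 α=3/4: [1927/16, 453/2, 1857/16]
L6 α=1/4: [8469/64, 1585/8, 6499/64]
→ [132, 198, 102]

(3,3) stack=L1,L2,L3,L4,L5; from [0,0,0]:
L1 α=2/5: [332/5, 282/5, 344/5]
L2 α=3/4: [1487/20, 171/10, 577/10]
L3 α=1/4: [4561/80, 1993/40, 4071/40]
L4 α=2/3: [9947/80, 1411/40, 24311/120]
L5 α=2/7: [10587/112, 2595/56, 4817/24]
rounded: [95, 46, 201]


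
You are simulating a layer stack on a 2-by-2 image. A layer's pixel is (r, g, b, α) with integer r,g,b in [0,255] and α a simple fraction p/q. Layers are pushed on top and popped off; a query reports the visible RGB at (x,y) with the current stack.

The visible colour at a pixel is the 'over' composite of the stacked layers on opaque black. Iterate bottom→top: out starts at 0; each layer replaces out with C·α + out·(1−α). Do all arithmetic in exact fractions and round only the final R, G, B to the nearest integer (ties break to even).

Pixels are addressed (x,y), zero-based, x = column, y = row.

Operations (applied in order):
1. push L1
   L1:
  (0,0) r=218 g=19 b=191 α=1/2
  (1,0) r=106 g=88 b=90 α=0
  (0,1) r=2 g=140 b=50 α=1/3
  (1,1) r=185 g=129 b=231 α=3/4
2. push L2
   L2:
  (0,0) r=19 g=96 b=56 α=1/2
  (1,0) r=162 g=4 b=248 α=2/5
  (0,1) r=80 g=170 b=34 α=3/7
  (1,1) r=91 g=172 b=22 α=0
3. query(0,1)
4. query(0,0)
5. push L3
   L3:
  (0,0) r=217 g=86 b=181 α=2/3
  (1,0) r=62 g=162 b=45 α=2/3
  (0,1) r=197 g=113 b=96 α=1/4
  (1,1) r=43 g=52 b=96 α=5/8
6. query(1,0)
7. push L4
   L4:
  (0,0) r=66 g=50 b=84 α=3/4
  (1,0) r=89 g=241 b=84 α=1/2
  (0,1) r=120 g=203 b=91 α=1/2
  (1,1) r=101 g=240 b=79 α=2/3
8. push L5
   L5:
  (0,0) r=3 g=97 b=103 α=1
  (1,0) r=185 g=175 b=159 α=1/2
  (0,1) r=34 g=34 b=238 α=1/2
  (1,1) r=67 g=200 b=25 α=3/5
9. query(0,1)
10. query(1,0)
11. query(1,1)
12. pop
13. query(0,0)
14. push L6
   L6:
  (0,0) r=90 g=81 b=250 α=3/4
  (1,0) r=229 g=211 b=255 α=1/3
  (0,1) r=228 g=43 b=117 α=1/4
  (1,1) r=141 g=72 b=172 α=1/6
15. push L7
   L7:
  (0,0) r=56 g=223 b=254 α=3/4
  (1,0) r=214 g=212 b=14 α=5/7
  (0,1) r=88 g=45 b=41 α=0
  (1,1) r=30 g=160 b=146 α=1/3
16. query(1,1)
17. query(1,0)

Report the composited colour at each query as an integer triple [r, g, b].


query (0,1) [L1,L2] — begin 0,0,0
after L1 α=1/3: [2/3, 140/3, 50/3]
after L2 α=3/7: [104/3, 2090/21, 506/21]
rounded: [35, 100, 24]

at x=0,y=0 over L1,L2:
after L1 α=1/2: [109, 19/2, 191/2]
after L2 α=1/2: [64, 211/4, 303/4]
rounded: [64, 53, 76]

(1,0) stack=L1,L2,L3; from [0,0,0]:
L1 α=0: [0, 0, 0]
L2 α=2/5: [324/5, 8/5, 496/5]
L3 α=2/3: [944/15, 1628/15, 946/15]
rounded: [63, 109, 63]

query (0,1) [L1,L2,L3,L4,L5] — begin 0,0,0
after L1 α=1/3: [2/3, 140/3, 50/3]
after L2 α=3/7: [104/3, 2090/21, 506/21]
after L3 α=1/4: [301/4, 2881/28, 589/14]
after L4 α=1/2: [781/8, 8565/56, 1863/28]
after L5 α=1/2: [1053/16, 10469/112, 8527/56]
= [66, 93, 152]

at x=1,y=0 over L1,L2,L3,L4,L5:
L1 α=0: [0, 0, 0]
L2 α=2/5: [324/5, 8/5, 496/5]
L3 α=2/3: [944/15, 1628/15, 946/15]
L4 α=1/2: [2279/30, 5243/30, 1103/15]
L5 α=1/2: [7829/60, 10493/60, 1744/15]
rounded: [130, 175, 116]

query (1,1) [L1,L2,L3,L4,L5] — begin 0,0,0
after L1 α=3/4: [555/4, 387/4, 693/4]
after L2 α=0: [555/4, 387/4, 693/4]
after L3 α=5/8: [2525/32, 2201/32, 3999/32]
after L4 α=2/3: [8989/96, 17561/96, 9055/96]
after L5 α=3/5: [18637/240, 46361/240, 2531/48]
= [78, 193, 53]

query (0,0) [L1,L2,L3,L4] — begin 0,0,0
L1 α=1/2: [109, 19/2, 191/2]
L2 α=1/2: [64, 211/4, 303/4]
L3 α=2/3: [166, 899/12, 1751/12]
L4 α=3/4: [91, 2699/48, 4775/48]
= [91, 56, 99]

(1,1) stack=L1,L2,L3,L4,L6,L7; from [0,0,0]:
L1 α=3/4: [555/4, 387/4, 693/4]
L2 α=0: [555/4, 387/4, 693/4]
L3 α=5/8: [2525/32, 2201/32, 3999/32]
L4 α=2/3: [8989/96, 17561/96, 9055/96]
L6 α=1/6: [58481/576, 94717/576, 61787/576]
L7 α=1/3: [67121/864, 140797/864, 103835/864]
= [78, 163, 120]

at x=1,y=0 over L1,L2,L3,L4,L6,L7:
L1 α=0: [0, 0, 0]
L2 α=2/5: [324/5, 8/5, 496/5]
L3 α=2/3: [944/15, 1628/15, 946/15]
L4 α=1/2: [2279/30, 5243/30, 1103/15]
L6 α=1/3: [5714/45, 8408/45, 6031/45]
L7 α=5/7: [59578/315, 64516/315, 15212/315]
rounded: [189, 205, 48]


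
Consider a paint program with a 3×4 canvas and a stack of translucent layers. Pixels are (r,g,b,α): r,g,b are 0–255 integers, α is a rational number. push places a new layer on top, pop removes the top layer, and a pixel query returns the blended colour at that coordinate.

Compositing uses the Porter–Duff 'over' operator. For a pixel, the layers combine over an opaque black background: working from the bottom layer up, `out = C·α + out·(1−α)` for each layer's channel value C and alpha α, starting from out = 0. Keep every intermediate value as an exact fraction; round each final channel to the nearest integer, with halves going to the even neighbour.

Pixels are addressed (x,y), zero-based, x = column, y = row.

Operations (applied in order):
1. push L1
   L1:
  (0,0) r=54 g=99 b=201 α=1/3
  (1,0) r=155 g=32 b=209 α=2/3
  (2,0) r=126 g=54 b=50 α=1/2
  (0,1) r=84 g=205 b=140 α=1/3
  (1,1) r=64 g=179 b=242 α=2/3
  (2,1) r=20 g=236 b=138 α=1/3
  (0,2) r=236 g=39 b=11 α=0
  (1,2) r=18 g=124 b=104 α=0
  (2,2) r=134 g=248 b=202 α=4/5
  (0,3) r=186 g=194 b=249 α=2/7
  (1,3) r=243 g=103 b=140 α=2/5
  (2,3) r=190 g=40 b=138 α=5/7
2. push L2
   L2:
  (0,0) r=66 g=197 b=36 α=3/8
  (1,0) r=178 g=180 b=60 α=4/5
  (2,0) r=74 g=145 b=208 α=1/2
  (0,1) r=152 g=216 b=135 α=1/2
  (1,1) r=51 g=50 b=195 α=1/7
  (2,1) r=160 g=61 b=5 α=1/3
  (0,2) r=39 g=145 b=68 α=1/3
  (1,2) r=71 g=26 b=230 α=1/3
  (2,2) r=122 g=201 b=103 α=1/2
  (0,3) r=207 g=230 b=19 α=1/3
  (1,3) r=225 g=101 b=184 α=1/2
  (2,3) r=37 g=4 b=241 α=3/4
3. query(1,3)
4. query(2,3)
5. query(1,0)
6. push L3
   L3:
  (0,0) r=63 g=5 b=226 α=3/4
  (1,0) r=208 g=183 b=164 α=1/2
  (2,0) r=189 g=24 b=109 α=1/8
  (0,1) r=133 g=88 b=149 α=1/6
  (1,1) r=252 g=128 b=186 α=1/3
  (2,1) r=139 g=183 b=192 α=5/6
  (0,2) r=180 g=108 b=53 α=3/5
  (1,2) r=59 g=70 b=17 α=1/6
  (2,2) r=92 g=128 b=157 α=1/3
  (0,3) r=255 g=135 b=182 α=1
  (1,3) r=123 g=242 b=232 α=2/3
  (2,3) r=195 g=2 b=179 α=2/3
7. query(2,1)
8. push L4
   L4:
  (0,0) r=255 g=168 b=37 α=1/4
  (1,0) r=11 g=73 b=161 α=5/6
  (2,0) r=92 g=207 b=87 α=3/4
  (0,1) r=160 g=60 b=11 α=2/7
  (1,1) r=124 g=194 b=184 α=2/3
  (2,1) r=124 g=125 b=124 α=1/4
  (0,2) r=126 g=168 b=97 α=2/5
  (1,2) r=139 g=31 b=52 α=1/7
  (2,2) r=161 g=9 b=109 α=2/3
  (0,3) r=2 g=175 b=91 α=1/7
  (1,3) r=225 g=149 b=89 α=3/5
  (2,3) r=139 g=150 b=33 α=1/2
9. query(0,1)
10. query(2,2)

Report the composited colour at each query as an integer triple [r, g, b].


at x=1,y=3 over L1,L2:
+L1 (α=2/5) → [486/5, 206/5, 56]
+L2 (α=1/2) → [1611/10, 711/10, 120]
rounded: [161, 71, 120]

at x=2,y=3 over L1,L2:
+L1 (α=5/7) → [950/7, 200/7, 690/7]
+L2 (α=3/4) → [1727/28, 71/7, 5751/28]
→ [62, 10, 205]

at x=1,y=0 over L1,L2:
+L1 (α=2/3) → [310/3, 64/3, 418/3]
+L2 (α=4/5) → [2446/15, 2224/15, 1138/15]
→ [163, 148, 76]

query (2,1) [L1,L2,L3] — begin 0,0,0
L1 α=1/3: [20/3, 236/3, 46]
L2 α=1/3: [520/9, 655/9, 97/3]
L3 α=5/6: [6775/54, 4445/27, 2977/18]
rounded: [125, 165, 165]

query (0,1) [L1,L2,L3,L4] — begin 0,0,0
+L1 (α=1/3) → [28, 205/3, 140/3]
+L2 (α=1/2) → [90, 853/6, 545/6]
+L3 (α=1/6) → [583/6, 4793/36, 3619/36]
+L4 (α=2/7) → [4835/42, 28285/252, 18887/252]
→ [115, 112, 75]

at x=2,y=2 over L1,L2,L3,L4:
+L1 (α=4/5) → [536/5, 992/5, 808/5]
+L2 (α=1/2) → [573/5, 1997/10, 1323/10]
+L3 (α=1/3) → [1606/15, 879/5, 2108/15]
+L4 (α=2/3) → [6436/45, 323/5, 5378/45]
rounded: [143, 65, 120]


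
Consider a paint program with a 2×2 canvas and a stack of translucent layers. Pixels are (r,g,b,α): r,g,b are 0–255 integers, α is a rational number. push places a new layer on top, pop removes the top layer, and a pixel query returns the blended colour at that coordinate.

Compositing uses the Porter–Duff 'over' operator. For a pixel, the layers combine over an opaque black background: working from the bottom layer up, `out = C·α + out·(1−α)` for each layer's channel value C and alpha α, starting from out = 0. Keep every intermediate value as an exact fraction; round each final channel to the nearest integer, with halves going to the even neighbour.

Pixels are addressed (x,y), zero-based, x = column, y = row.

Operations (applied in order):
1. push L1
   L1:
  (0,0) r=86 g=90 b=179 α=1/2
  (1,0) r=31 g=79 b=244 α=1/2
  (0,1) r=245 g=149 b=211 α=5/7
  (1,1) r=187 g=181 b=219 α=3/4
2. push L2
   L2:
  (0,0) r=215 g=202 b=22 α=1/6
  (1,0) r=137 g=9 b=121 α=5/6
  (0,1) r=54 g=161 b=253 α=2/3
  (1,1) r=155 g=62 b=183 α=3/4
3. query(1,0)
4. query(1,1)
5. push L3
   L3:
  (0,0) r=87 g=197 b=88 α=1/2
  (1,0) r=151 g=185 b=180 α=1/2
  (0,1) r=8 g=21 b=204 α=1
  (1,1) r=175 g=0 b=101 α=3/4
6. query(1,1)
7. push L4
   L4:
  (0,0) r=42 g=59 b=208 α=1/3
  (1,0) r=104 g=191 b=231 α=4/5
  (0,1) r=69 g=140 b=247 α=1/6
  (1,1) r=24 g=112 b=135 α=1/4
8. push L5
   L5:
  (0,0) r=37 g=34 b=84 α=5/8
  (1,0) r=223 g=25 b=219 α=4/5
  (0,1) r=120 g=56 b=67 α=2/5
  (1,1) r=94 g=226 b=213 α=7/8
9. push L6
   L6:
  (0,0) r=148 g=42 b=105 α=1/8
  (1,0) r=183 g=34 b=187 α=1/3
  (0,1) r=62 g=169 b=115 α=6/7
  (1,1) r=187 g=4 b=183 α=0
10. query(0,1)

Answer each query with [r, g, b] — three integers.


at x=1,y=0 over L1,L2:
L1 α=1/2: [31/2, 79/2, 122]
L2 α=5/6: [467/4, 169/12, 727/6]
= [117, 14, 121]

(1,1) stack=L1,L2; from [0,0,0]:
+L1 (α=3/4) → [561/4, 543/4, 657/4]
+L2 (α=3/4) → [2421/16, 1287/16, 2853/16]
rounded: [151, 80, 178]

at x=1,y=1 over L1,L2,L3:
after L1 α=3/4: [561/4, 543/4, 657/4]
after L2 α=3/4: [2421/16, 1287/16, 2853/16]
after L3 α=3/4: [10821/64, 1287/64, 7701/64]
= [169, 20, 120]

(0,1) stack=L1,L2,L3,L4,L5,L6; from [0,0,0]:
L1 α=5/7: [175, 745/7, 1055/7]
L2 α=2/3: [283/3, 2999/21, 4597/21]
L3 α=1: [8, 21, 204]
L4 α=1/6: [109/6, 245/6, 1267/6]
L5 α=2/5: [589/10, 469/10, 307/2]
L6 α=6/7: [4309/70, 10609/70, 241/2]
= [62, 152, 120]


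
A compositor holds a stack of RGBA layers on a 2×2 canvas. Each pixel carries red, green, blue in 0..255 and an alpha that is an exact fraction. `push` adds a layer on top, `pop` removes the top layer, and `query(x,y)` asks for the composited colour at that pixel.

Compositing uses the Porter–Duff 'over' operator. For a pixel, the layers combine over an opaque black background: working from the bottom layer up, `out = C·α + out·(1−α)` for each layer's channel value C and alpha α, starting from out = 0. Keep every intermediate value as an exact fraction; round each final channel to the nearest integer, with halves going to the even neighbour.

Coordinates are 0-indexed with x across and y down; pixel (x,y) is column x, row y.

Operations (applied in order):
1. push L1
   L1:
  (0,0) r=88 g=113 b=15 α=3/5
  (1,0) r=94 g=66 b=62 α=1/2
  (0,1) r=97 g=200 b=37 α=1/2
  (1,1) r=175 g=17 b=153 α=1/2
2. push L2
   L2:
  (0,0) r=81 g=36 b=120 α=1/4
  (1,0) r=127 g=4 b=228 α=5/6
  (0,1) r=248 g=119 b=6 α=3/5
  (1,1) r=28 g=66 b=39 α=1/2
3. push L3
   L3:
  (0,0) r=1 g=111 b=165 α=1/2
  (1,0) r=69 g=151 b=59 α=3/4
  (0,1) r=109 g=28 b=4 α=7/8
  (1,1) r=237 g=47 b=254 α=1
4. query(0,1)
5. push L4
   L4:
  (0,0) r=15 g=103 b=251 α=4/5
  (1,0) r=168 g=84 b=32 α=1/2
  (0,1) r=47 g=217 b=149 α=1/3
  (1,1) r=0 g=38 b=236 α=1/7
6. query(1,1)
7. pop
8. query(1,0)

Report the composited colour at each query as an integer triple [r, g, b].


query (0,1) [L1,L2,L3] — begin 0,0,0
L1 α=1/2: [97/2, 100, 37/2]
L2 α=3/5: [841/5, 557/5, 11]
L3 α=7/8: [582/5, 1537/40, 39/8]
→ [116, 38, 5]

at x=1,y=1 over L1,L2,L3,L4:
after L1 α=1/2: [175/2, 17/2, 153/2]
after L2 α=1/2: [231/4, 149/4, 231/4]
after L3 α=1: [237, 47, 254]
after L4 α=1/7: [1422/7, 320/7, 1760/7]
= [203, 46, 251]

(1,0) stack=L1,L2,L3; from [0,0,0]:
after L1 α=1/2: [47, 33, 31]
after L2 α=5/6: [341/3, 53/6, 1171/6]
after L3 α=3/4: [481/6, 2771/24, 2233/24]
→ [80, 115, 93]
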